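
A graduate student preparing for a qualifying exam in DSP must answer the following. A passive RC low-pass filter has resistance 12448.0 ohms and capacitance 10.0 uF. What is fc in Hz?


Cutoff frequency of a first-order RC filter:
fc = 1 / (2 * pi * R * C)
C = 10.0 uF = 1e-05 F
fc = 1 / (2 * pi * 12448.0 * 1e-05)
   = 1 / 0.78213090703771
   = 1.278558 Hz

1.278558 Hz


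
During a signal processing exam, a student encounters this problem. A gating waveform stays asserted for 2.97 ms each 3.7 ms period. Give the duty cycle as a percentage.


Duty cycle as a percentage:
DC = (t_on / T) * 100
   = (2.97 / 3.7) * 100
   = 0.802703 * 100
   = 80.27 %

80.27 %


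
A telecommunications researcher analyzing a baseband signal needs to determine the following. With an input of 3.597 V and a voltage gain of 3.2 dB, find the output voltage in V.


Output voltage from dB gain:
V_out = V_in * 10^(gain_dB / 20)
      = 3.597 * 10^(3.2 / 20)
      = 3.597 * 1.44544
      = 5.1992 V

5.1992 V


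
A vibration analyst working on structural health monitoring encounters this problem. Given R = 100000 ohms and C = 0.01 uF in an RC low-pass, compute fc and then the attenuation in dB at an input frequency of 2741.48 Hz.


Step 1 — cutoff frequency:
fc = 1 / (2*pi*R*C)
C = 0.01 uF = 1e-08 F
fc = 1 / (2*pi*100000*1e-08)
   = 159.155 Hz

Step 2 — magnitude at f = 2741.48 Hz:
|H(f)| = 1 / sqrt(1 + (f/fc)^2)
f/fc = 2741.48 / 159.155 = 17.225221
|H| = 1 / sqrt(1 + 296.708238) = 0.0579568
|H|_dB = 20*log10(0.0579568) = -24.74 dB

fc = 159.155 Hz; |H(2741.48 Hz)| = -24.74 dB


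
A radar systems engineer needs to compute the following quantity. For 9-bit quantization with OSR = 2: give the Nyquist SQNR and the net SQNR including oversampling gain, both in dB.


Step 1 — baseline SQNR at Nyquist:
SQNR_base = 6.02*N + 1.76
          = 6.02*9 + 1.76
          = 55.94 dB

Step 2 — oversampling processing gain:
G = 10*log10(OSR) = 10*log10(2) = 3.01 dB

Step 3 — total:
SQNR_total = 55.94 + 3.01 = 58.95 dB

Base SQNR = 55.94 dB; oversampled SQNR = 58.95 dB


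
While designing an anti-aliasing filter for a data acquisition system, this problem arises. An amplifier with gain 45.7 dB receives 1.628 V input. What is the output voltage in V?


Output voltage from dB gain:
V_out = V_in * 10^(gain_dB / 20)
      = 1.628 * 10^(45.7 / 20)
      = 1.628 * 192.752491
      = 313.8011 V

313.8011 V


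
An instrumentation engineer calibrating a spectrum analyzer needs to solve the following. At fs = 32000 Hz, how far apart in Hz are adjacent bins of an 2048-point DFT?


DFT frequency resolution:
df = fs / N
   = 32000 / 2048
   = 15.625 Hz

15.625 Hz


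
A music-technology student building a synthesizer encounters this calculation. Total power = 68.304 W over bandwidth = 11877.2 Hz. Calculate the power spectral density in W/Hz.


Power spectral density:
PSD = P / BW
    = 68.304 / 11877.2
    = 0.00575085 W/Hz

0.00575085 W/Hz


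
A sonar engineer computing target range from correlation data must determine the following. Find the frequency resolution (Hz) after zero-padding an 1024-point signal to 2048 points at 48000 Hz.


Frequency resolution after zero-padding:
N_padded = 1024 * 2 = 2048
df = fs / N_padded
   = 48000 / 2048
   = 23.4375 Hz

23.4375 Hz


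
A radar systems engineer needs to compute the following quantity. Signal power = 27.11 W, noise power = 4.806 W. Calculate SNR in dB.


SNR in decibels:
SNR = 10 * log10(Ps / Pn)
    = 10 * log10(27.11 / 4.806)
    = 10 * log10(5.6409)
    = 10 * 0.7513
    = 7.51 dB

7.51 dB


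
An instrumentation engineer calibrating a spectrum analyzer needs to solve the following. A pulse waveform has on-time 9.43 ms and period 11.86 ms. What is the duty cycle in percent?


Duty cycle as a percentage:
DC = (t_on / T) * 100
   = (9.43 / 11.86) * 100
   = 0.79511 * 100
   = 79.51 %

79.51 %


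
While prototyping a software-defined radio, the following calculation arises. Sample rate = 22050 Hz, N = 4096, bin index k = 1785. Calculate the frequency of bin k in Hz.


Frequency of DFT bin k:
f_k = k * fs / N
    = 1785 * 22050 / 4096
    = 39359250 / 4096
    = 9609.192 Hz

9609.192 Hz


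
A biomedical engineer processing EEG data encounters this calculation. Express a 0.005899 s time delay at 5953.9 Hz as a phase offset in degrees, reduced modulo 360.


Phase shift from frequency and time delay:
phi = 360 * f * t_delay
    = 360 * 5953.9 * 0.005899
    = 12643.94 degrees
    mod 360 = 43.94 degrees

43.94 degrees


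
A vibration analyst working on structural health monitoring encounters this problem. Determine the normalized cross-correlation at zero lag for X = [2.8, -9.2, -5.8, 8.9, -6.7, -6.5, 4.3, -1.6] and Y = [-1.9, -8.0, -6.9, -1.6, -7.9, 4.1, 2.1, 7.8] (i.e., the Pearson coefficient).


Pearson correlation coefficient (population):
r = cov(X,Y) / (std(X) * std(Y))
Mean X = -1.725, Mean Y = -1.5375
Cov(X,Y) = 11.959062
Std(X) = 6.017838, Std(Y) = 5.515192
r = 0.3603

0.3603


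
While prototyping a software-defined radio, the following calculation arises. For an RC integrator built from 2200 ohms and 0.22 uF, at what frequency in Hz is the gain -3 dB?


Cutoff frequency of a first-order RC filter:
fc = 1 / (2 * pi * R * C)
C = 0.22 uF = 2.2e-07 F
fc = 1 / (2 * pi * 2200 * 2.2e-07)
   = 1 / 0.0030410616886749
   = 328.832527 Hz

328.832527 Hz


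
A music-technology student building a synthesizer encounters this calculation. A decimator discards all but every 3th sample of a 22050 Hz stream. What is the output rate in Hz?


Decimation reduces the sample rate:
fs_out = fs_in / M
       = 22050 / 3
       = 7350.0 Hz

7350.0 Hz


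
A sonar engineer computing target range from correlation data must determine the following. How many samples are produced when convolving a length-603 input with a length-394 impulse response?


Linear convolution output length:
L = N + M - 1
  = 603 + 394 - 1
  = 996 samples

996


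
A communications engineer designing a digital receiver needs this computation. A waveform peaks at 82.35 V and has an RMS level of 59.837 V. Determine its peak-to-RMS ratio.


Crest factor is the ratio of peak to RMS:
CF = V_peak / V_rms
   = 82.35 / 59.837
   = 1.3762

1.3762


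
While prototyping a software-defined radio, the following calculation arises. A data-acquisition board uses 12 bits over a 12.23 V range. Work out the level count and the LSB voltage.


Step 1 — number of quantization levels:
L = 2^N = 2^12 = 4096

Step 2 — LSB step size:
delta = Vfs / L
      = 12.23 / 4096
      = 0.00298584 V

Levels = 4096; step size = 0.00298584 V


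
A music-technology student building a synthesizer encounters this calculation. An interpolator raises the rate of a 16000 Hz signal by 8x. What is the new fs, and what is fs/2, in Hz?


Step 1 — output sample rate after interpolation by L:
fs_out = L * fs_in = 8 * 16000 = 128000 Hz

Step 2 — Nyquist frequency of the output stream:
f_Nyq = fs_out / 2 = 128000 / 2 = 64000.0 Hz

fs_out = 128000 Hz; f_Nyquist = 64000.0 Hz


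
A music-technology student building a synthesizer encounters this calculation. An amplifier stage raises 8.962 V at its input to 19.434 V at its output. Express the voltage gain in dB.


Voltage gain in dB:
G = 20 * log10(Vout / Vin)
  = 20 * log10(19.434 / 8.962)
  = 20 * log10(2.168489)
  = 20 * 0.336157
  = 6.72 dB

6.72 dB


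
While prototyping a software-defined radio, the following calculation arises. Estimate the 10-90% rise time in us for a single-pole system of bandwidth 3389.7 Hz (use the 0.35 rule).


Rise time from bandwidth relationship:
tr = 0.35 / BW
   = 0.35 / 3389.7
   = 0.0001032539753 s
   = 103.254 us

103.254 us


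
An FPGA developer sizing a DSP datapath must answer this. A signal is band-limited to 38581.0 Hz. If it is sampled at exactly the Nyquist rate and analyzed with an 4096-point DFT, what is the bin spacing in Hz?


Step 1 — Nyquist sampling rate:
fs = 2 * fmax = 2 * 38581.0 = 77162.0 Hz

Step 2 — DFT bin spacing:
df = fs / N = 77162.0 / 4096 = 18.8384 Hz

18.8384 Hz


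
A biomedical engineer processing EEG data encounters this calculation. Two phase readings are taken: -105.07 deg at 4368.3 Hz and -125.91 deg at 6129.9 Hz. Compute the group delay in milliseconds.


Group delay from phase difference:
tau = -d(phi)/d(omega)
d(phi) = -20.84 deg = -0.363727 rad
d(omega) = 2*pi*(6129.9 - 4368.3) = 11068.4592 rad/s
tau = -(-0.363727) / 11068.4592
    = 0.0329 ms

0.0329 ms


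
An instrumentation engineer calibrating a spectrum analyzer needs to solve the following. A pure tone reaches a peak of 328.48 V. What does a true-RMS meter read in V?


RMS voltage for a sinusoidal waveform:
V_rms = V_peak / sqrt(2)
      = 328.48 / 1.414214
      = 232.27 V

232.27 V


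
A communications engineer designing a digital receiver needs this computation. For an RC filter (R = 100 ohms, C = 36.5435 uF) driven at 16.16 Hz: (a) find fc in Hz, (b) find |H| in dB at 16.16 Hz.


Step 1 — cutoff frequency:
fc = 1 / (2*pi*R*C)
C = 36.5435 uF = 3.65435e-05 F
fc = 1 / (2*pi*100*3.65435e-05)
   = 43.5522 Hz

Step 2 — magnitude at f = 16.16 Hz:
|H(f)| = 1 / sqrt(1 + (f/fc)^2)
f/fc = 16.16 / 43.5522 = 0.371049
|H| = 1 / sqrt(1 + 0.137677) = 0.9375415
|H|_dB = 20*log10(0.9375415) = -0.56 dB

fc = 43.5522 Hz; |H(16.16 Hz)| = -0.56 dB


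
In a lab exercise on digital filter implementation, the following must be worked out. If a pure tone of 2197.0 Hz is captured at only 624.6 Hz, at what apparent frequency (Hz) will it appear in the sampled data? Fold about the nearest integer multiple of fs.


Compute the nearest integer multiple of fs to the signal:
n = round(2197.0 / 624.6) = 4
f_alias = |2197.0 - 4 * 624.6|
        = |2197.0 - 2498.4|
        = 301.4 Hz

301.4


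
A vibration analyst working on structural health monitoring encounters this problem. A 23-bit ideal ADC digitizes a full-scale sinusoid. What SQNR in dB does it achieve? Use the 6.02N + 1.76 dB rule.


Theoretical SNR for a full-scale sinusoid:
SNR = 6.02 * N + 1.76
    = 6.02 * 23 + 1.76
    = 138.46 + 1.76
    = 140.22 dB

140.22 dB


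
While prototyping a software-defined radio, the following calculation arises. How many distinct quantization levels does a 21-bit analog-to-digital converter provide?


Number of quantization levels = 2^N
= 2^21
= 2097152

2097152


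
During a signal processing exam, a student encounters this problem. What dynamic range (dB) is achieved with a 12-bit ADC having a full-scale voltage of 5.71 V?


Dynamic range from full-scale to LSB:
V_min = V_max / 2^bits = 5.71 / 2^12
DR = 20 * log10(V_max / V_min)
   = 20 * log10(2^12)
   = 20 * 12 * log10(2)
   = 72.25 dB

72.25 dB


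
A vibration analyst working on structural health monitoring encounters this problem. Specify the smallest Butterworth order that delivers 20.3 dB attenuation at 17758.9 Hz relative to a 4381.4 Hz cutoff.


Butterworth filter order formula:
n = log10(10^(A/10) - 1) / (2 * log10(f_stop/f_pass))
10^(20.3/10) - 1 = 106.1519
f_stop/f_pass = 17758.9 / 4381.4 = 4.0532
n = 1.6666 -> ceil = 2

2


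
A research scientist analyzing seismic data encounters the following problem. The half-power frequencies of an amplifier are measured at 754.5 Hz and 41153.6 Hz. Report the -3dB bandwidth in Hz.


Bandwidth is the difference of -3dB frequencies:
BW = f_high - f_low
   = 41153.6 - 754.5
   = 40399.1 Hz

40399.1 Hz


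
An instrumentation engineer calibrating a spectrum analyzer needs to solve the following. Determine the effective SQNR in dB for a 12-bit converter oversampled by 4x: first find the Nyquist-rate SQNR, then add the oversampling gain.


Step 1 — baseline SQNR at Nyquist:
SQNR_base = 6.02*N + 1.76
          = 6.02*12 + 1.76
          = 74.0 dB

Step 2 — oversampling processing gain:
G = 10*log10(OSR) = 10*log10(4) = 6.02 dB

Step 3 — total:
SQNR_total = 74.0 + 6.02 = 80.02 dB

Base SQNR = 74.0 dB; oversampled SQNR = 80.02 dB


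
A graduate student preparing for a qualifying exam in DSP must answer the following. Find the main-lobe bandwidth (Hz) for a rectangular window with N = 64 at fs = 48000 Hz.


Main lobe width for a rectangular window:
Width = 2 * fs / N
      = 2 * 48000 / 64
      = 96000 / 64
      = 1500.0 Hz

1500.0 Hz


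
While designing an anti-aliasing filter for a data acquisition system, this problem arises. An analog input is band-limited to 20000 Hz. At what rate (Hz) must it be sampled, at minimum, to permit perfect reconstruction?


The Nyquist rate is twice the maximum frequency component.
fs_min = 2 * fmax
      = 2 * 20000
      = 40000 Hz

40000


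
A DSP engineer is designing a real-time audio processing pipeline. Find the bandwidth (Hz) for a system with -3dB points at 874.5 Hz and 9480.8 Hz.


Bandwidth is the difference of -3dB frequencies:
BW = f_high - f_low
   = 9480.8 - 874.5
   = 8606.3 Hz

8606.3 Hz


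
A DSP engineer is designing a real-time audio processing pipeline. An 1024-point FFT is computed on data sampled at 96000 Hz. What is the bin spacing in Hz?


DFT frequency resolution:
df = fs / N
   = 96000 / 1024
   = 93.75 Hz

93.75 Hz


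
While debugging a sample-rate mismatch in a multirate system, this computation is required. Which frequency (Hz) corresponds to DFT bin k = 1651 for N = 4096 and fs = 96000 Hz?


Frequency of DFT bin k:
f_k = k * fs / N
    = 1651 * 96000 / 4096
    = 158496000 / 4096
    = 38695.312 Hz

38695.312 Hz


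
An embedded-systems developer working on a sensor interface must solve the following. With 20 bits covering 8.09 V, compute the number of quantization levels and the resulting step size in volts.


Step 1 — number of quantization levels:
L = 2^N = 2^20 = 1048576

Step 2 — LSB step size:
delta = Vfs / L
      = 8.09 / 1048576
      = 7.72e-06 V

Levels = 1048576; step size = 7.72e-06 V


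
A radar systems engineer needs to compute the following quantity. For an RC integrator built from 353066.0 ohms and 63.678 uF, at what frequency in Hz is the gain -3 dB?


Cutoff frequency of a first-order RC filter:
fc = 1 / (2 * pi * R * C)
C = 63.678 uF = 6.3678e-05 F
fc = 1 / (2 * pi * 353066.0 * 6.3678e-05)
   = 1 / 141.26194456316
   = 0.007079 Hz

0.007079 Hz


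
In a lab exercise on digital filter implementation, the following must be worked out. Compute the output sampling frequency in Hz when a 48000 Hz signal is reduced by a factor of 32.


Decimation reduces the sample rate:
fs_out = fs_in / M
       = 48000 / 32
       = 1500.0 Hz

1500.0 Hz


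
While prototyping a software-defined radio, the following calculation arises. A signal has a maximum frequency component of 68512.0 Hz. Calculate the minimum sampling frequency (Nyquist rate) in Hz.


The Nyquist rate is twice the maximum frequency component.
fs_min = 2 * fmax
      = 2 * 68512.0
      = 137024.0 Hz

137024.0


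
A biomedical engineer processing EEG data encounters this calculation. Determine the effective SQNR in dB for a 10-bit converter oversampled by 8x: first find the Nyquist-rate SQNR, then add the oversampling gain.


Step 1 — baseline SQNR at Nyquist:
SQNR_base = 6.02*N + 1.76
          = 6.02*10 + 1.76
          = 61.96 dB

Step 2 — oversampling processing gain:
G = 10*log10(OSR) = 10*log10(8) = 9.03 dB

Step 3 — total:
SQNR_total = 61.96 + 9.03 = 70.99 dB

Base SQNR = 61.96 dB; oversampled SQNR = 70.99 dB


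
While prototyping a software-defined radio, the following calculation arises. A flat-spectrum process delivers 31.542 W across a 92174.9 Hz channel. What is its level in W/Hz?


Power spectral density:
PSD = P / BW
    = 31.542 / 92174.9
    = 0.0003422 W/Hz

0.0003422 W/Hz


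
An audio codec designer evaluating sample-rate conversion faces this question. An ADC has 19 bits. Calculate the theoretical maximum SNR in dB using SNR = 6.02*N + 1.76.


Theoretical SNR for a full-scale sinusoid:
SNR = 6.02 * N + 1.76
    = 6.02 * 19 + 1.76
    = 114.38 + 1.76
    = 116.14 dB

116.14 dB


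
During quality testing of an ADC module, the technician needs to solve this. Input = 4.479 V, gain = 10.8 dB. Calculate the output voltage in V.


Output voltage from dB gain:
V_out = V_in * 10^(gain_dB / 20)
      = 4.479 * 10^(10.8 / 20)
      = 4.479 * 3.467369
      = 15.5303 V

15.5303 V


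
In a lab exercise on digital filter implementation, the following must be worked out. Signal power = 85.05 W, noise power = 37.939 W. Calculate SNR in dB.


SNR in decibels:
SNR = 10 * log10(Ps / Pn)
    = 10 * log10(85.05 / 37.939)
    = 10 * log10(2.2418)
    = 10 * 0.3506
    = 3.51 dB

3.51 dB


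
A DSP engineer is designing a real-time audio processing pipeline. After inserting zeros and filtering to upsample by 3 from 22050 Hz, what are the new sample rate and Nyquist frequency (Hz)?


Step 1 — output sample rate after interpolation by L:
fs_out = L * fs_in = 3 * 22050 = 66150 Hz

Step 2 — Nyquist frequency of the output stream:
f_Nyq = fs_out / 2 = 66150 / 2 = 33075.0 Hz

fs_out = 66150 Hz; f_Nyquist = 33075.0 Hz


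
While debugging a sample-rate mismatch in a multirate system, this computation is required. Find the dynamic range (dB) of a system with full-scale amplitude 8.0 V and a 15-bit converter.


Dynamic range from full-scale to LSB:
V_min = V_max / 2^bits = 8.0 / 2^15
DR = 20 * log10(V_max / V_min)
   = 20 * log10(2^15)
   = 20 * 15 * log10(2)
   = 90.31 dB

90.31 dB


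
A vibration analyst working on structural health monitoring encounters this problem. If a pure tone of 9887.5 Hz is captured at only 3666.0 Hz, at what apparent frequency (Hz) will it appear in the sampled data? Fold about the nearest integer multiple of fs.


Compute the nearest integer multiple of fs to the signal:
n = round(9887.5 / 3666.0) = 3
f_alias = |9887.5 - 3 * 3666.0|
        = |9887.5 - 10998.0|
        = 1110.5 Hz

1110.5


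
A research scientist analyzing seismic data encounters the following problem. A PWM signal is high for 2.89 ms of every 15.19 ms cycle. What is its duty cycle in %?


Duty cycle as a percentage:
DC = (t_on / T) * 100
   = (2.89 / 15.19) * 100
   = 0.190257 * 100
   = 19.03 %

19.03 %


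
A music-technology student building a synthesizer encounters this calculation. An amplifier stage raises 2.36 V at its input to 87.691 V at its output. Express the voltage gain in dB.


Voltage gain in dB:
G = 20 * log10(Vout / Vin)
  = 20 * log10(87.691 / 2.36)
  = 20 * log10(37.157203)
  = 20 * 1.570043
  = 31.4 dB

31.4 dB


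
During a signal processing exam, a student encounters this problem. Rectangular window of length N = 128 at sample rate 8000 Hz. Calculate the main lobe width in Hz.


Main lobe width for a rectangular window:
Width = 2 * fs / N
      = 2 * 8000 / 128
      = 16000 / 128
      = 125.0 Hz

125.0 Hz


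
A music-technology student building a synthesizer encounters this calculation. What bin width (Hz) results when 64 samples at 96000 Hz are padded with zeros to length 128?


Frequency resolution after zero-padding:
N_padded = 64 * 2 = 128
df = fs / N_padded
   = 96000 / 128
   = 750.0 Hz

750.0 Hz


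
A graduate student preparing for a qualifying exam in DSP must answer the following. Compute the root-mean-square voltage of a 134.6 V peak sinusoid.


RMS voltage for a sinusoidal waveform:
V_rms = V_peak / sqrt(2)
      = 134.6 / 1.414214
      = 95.177 V

95.177 V


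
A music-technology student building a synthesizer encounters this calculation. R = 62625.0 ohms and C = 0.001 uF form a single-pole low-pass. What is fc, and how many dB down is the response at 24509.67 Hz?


Step 1 — cutoff frequency:
fc = 1 / (2*pi*R*C)
C = 0.001 uF = 1e-09 F
fc = 1 / (2*pi*62625.0*1e-09)
   = 2541.396 Hz

Step 2 — magnitude at f = 24509.67 Hz:
|H(f)| = 1 / sqrt(1 + (f/fc)^2)
f/fc = 24509.67 / 2541.396 = 9.644176
|H| = 1 / sqrt(1 + 93.010131) = 0.1031366
|H|_dB = 20*log10(0.1031366) = -19.73 dB

fc = 2541.396 Hz; |H(24509.67 Hz)| = -19.73 dB


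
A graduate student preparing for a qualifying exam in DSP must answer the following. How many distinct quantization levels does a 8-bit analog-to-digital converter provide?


Number of quantization levels = 2^N
= 2^8
= 256

256


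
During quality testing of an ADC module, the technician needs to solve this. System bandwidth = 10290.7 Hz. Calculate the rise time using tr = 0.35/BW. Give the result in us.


Rise time from bandwidth relationship:
tr = 0.35 / BW
   = 0.35 / 10290.7
   = 3.401129175e-05 s
   = 34.0113 us

34.0113 us


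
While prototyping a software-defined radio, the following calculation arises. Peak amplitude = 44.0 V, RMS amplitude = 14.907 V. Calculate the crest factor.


Crest factor is the ratio of peak to RMS:
CF = V_peak / V_rms
   = 44.0 / 14.907
   = 2.9516

2.9516


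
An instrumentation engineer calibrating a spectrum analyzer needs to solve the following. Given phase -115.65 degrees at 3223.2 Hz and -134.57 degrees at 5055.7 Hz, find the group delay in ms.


Group delay from phase difference:
tau = -d(phi)/d(omega)
d(phi) = -18.92 deg = -0.330216 rad
d(omega) = 2*pi*(5055.7 - 3223.2) = 11513.9371 rad/s
tau = -(-0.330216) / 11513.9371
    = 0.0287 ms

0.0287 ms


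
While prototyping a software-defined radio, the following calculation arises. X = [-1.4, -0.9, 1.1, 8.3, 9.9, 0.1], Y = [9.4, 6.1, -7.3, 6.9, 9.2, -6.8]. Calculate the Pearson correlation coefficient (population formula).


Pearson correlation coefficient (population):
r = cov(X,Y) / (std(X) * std(Y))
Mean X = 2.85, Mean Y = 2.9167
Cov(X,Y) = 11.8525
Std(X) = 4.512113, Std(Y) = 7.145025
r = 0.3676

0.3676


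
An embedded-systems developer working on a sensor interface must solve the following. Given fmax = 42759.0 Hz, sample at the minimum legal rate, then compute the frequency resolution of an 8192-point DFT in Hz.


Step 1 — Nyquist sampling rate:
fs = 2 * fmax = 2 * 42759.0 = 85518.0 Hz

Step 2 — DFT bin spacing:
df = fs / N = 85518.0 / 8192 = 10.4392 Hz

10.4392 Hz


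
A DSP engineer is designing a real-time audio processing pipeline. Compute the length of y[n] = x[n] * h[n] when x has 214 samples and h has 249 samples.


Linear convolution output length:
L = N + M - 1
  = 214 + 249 - 1
  = 462 samples

462


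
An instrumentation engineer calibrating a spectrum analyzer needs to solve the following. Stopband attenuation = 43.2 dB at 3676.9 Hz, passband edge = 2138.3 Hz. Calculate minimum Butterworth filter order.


Butterworth filter order formula:
n = log10(10^(A/10) - 1) / (2 * log10(f_stop/f_pass))
10^(43.2/10) - 1 = 20891.9613
f_stop/f_pass = 3676.9 / 2138.3 = 1.7195
n = 9.1753 -> ceil = 10

10


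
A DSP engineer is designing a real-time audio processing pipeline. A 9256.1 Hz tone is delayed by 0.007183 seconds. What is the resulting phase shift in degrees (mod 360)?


Phase shift from frequency and time delay:
phi = 360 * f * t_delay
    = 360 * 9256.1 * 0.007183
    = 23935.16 degrees
    mod 360 = 175.16 degrees

175.16 degrees


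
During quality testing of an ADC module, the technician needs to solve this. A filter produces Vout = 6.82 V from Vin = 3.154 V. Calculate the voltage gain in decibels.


Voltage gain in dB:
G = 20 * log10(Vout / Vin)
  = 20 * log10(6.82 / 3.154)
  = 20 * log10(2.162334)
  = 20 * 0.334923
  = 6.7 dB

6.7 dB


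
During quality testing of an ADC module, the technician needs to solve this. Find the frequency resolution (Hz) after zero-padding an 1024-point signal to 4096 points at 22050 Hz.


Frequency resolution after zero-padding:
N_padded = 1024 * 4 = 4096
df = fs / N_padded
   = 22050 / 4096
   = 5.3833 Hz

5.3833 Hz


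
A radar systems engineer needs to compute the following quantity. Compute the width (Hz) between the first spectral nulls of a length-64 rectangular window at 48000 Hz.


Main lobe width for a rectangular window:
Width = 2 * fs / N
      = 2 * 48000 / 64
      = 96000 / 64
      = 1500.0 Hz

1500.0 Hz


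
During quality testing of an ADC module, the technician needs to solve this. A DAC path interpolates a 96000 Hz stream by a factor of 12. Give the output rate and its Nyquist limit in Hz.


Step 1 — output sample rate after interpolation by L:
fs_out = L * fs_in = 12 * 96000 = 1152000 Hz

Step 2 — Nyquist frequency of the output stream:
f_Nyq = fs_out / 2 = 1152000 / 2 = 576000.0 Hz

fs_out = 1152000 Hz; f_Nyquist = 576000.0 Hz


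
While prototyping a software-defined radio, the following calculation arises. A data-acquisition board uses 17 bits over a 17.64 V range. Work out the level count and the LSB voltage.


Step 1 — number of quantization levels:
L = 2^N = 2^17 = 131072

Step 2 — LSB step size:
delta = Vfs / L
      = 17.64 / 131072
      = 0.00013458 V

Levels = 131072; step size = 0.00013458 V


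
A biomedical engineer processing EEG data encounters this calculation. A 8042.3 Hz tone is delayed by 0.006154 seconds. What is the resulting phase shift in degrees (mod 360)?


Phase shift from frequency and time delay:
phi = 360 * f * t_delay
    = 360 * 8042.3 * 0.006154
    = 17817.23 degrees
    mod 360 = 177.23 degrees

177.23 degrees


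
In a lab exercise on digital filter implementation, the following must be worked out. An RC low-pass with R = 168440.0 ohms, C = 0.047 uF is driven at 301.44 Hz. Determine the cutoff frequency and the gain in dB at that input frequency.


Step 1 — cutoff frequency:
fc = 1 / (2*pi*R*C)
C = 0.047 uF = 4.7e-08 F
fc = 1 / (2*pi*168440.0*4.7e-08)
   = 20.1037 Hz

Step 2 — magnitude at f = 301.44 Hz:
|H(f)| = 1 / sqrt(1 + (f/fc)^2)
f/fc = 301.44 / 20.1037 = 14.994255
|H| = 1 / sqrt(1 + 224.827683) = 0.0665444
|H|_dB = 20*log10(0.0665444) = -23.54 dB

fc = 20.1037 Hz; |H(301.44 Hz)| = -23.54 dB


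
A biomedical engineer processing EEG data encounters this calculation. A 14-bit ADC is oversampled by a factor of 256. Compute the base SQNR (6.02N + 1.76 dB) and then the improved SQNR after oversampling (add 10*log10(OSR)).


Step 1 — baseline SQNR at Nyquist:
SQNR_base = 6.02*N + 1.76
          = 6.02*14 + 1.76
          = 86.04 dB

Step 2 — oversampling processing gain:
G = 10*log10(OSR) = 10*log10(256) = 24.08 dB

Step 3 — total:
SQNR_total = 86.04 + 24.08 = 110.12 dB

Base SQNR = 86.04 dB; oversampled SQNR = 110.12 dB


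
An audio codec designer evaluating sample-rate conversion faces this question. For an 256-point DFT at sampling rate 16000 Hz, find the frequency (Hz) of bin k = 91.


Frequency of DFT bin k:
f_k = k * fs / N
    = 91 * 16000 / 256
    = 1456000 / 256
    = 5687.5 Hz

5687.5 Hz


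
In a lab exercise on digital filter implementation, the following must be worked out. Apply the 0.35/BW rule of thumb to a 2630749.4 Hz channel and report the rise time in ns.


Rise time from bandwidth relationship:
tr = 0.35 / BW
   = 0.35 / 2630749.4
   = 1.330419385e-07 s
   = 133.0419 ns

133.0419 ns


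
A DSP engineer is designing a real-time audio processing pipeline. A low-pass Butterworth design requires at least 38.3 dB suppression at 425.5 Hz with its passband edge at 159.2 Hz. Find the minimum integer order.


Butterworth filter order formula:
n = log10(10^(A/10) - 1) / (2 * log10(f_stop/f_pass))
10^(38.3/10) - 1 = 6759.8298
f_stop/f_pass = 425.5 / 159.2 = 2.6727
n = 4.4852 -> ceil = 5

5


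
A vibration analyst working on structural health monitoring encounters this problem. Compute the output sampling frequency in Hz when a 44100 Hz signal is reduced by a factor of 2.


Decimation reduces the sample rate:
fs_out = fs_in / M
       = 44100 / 2
       = 22050.0 Hz

22050.0 Hz


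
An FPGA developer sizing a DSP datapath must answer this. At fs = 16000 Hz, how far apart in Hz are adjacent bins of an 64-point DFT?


DFT frequency resolution:
df = fs / N
   = 16000 / 64
   = 250.0 Hz

250.0 Hz


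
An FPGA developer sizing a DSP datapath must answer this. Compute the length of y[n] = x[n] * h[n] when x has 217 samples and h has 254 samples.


Linear convolution output length:
L = N + M - 1
  = 217 + 254 - 1
  = 470 samples

470


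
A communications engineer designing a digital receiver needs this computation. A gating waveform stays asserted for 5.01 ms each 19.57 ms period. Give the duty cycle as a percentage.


Duty cycle as a percentage:
DC = (t_on / T) * 100
   = (5.01 / 19.57) * 100
   = 0.256004 * 100
   = 25.6 %

25.6 %


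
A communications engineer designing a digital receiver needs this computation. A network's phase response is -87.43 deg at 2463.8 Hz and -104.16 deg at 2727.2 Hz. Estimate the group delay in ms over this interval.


Group delay from phase difference:
tau = -d(phi)/d(omega)
d(phi) = -16.73 deg = -0.291994 rad
d(omega) = 2*pi*(2727.2 - 2463.8) = 1654.991 rad/s
tau = -(-0.291994) / 1654.991
    = 0.1764 ms

0.1764 ms


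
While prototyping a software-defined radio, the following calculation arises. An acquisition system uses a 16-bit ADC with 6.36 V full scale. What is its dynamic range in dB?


Dynamic range from full-scale to LSB:
V_min = V_max / 2^bits = 6.36 / 2^16
DR = 20 * log10(V_max / V_min)
   = 20 * log10(2^16)
   = 20 * 16 * log10(2)
   = 96.33 dB

96.33 dB


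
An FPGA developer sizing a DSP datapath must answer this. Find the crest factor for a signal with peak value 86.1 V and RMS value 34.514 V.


Crest factor is the ratio of peak to RMS:
CF = V_peak / V_rms
   = 86.1 / 34.514
   = 2.4946

2.4946


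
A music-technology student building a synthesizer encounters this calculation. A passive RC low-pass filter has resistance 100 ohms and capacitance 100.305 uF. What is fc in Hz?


Cutoff frequency of a first-order RC filter:
fc = 1 / (2 * pi * R * C)
C = 100.305 uF = 0.000100305 F
fc = 1 / (2 * pi * 100 * 0.000100305)
   = 1 / 0.063023490223665
   = 15.8671 Hz

15.8671 Hz


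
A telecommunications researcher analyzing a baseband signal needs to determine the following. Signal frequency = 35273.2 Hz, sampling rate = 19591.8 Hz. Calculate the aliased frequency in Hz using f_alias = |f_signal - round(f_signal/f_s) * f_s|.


Compute the nearest integer multiple of fs to the signal:
n = round(35273.2 / 19591.8) = 2
f_alias = |35273.2 - 2 * 19591.8|
        = |35273.2 - 39183.6|
        = 3910.4 Hz

3910.4


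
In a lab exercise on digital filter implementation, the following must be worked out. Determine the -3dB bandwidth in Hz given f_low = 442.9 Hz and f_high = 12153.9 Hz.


Bandwidth is the difference of -3dB frequencies:
BW = f_high - f_low
   = 12153.9 - 442.9
   = 11711.0 Hz

11711.0 Hz


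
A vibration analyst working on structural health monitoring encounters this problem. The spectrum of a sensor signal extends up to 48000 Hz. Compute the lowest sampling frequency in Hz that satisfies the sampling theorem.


The Nyquist rate is twice the maximum frequency component.
fs_min = 2 * fmax
      = 2 * 48000
      = 96000 Hz

96000


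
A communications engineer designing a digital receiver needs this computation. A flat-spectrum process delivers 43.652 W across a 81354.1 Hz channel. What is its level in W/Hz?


Power spectral density:
PSD = P / BW
    = 43.652 / 81354.1
    = 0.00053657 W/Hz

0.00053657 W/Hz


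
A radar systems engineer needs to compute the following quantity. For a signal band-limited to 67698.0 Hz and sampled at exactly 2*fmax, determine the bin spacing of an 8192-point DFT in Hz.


Step 1 — Nyquist sampling rate:
fs = 2 * fmax = 2 * 67698.0 = 135396.0 Hz

Step 2 — DFT bin spacing:
df = fs / N = 135396.0 / 8192 = 16.5278 Hz

16.5278 Hz


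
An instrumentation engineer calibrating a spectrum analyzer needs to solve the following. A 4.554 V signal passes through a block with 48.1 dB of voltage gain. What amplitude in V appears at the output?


Output voltage from dB gain:
V_out = V_in * 10^(gain_dB / 20)
      = 4.554 * 10^(48.1 / 20)
      = 4.554 * 254.097271
      = 1157.159 V

1157.159 V


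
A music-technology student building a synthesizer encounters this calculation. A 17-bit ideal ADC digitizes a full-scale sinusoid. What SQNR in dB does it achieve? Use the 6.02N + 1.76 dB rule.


Theoretical SNR for a full-scale sinusoid:
SNR = 6.02 * N + 1.76
    = 6.02 * 17 + 1.76
    = 102.34 + 1.76
    = 104.1 dB

104.1 dB


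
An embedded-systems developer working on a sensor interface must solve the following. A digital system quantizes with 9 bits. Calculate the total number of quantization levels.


Number of quantization levels = 2^N
= 2^9
= 512

512


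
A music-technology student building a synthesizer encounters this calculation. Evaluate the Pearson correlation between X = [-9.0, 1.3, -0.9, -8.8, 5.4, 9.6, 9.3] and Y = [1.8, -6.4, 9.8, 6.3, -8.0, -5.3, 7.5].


Pearson correlation coefficient (population):
r = cov(X,Y) / (std(X) * std(Y))
Mean X = 0.9857, Mean Y = 0.8143
Cov(X,Y) = -16.961224
Std(X) = 7.190754, Std(Y) = 6.79946
r = -0.3469

-0.3469


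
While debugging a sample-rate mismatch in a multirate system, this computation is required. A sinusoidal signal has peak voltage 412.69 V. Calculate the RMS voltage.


RMS voltage for a sinusoidal waveform:
V_rms = V_peak / sqrt(2)
      = 412.69 / 1.414214
      = 291.816 V

291.816 V


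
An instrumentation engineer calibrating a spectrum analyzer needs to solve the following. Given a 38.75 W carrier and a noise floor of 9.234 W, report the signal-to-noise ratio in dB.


SNR in decibels:
SNR = 10 * log10(Ps / Pn)
    = 10 * log10(38.75 / 9.234)
    = 10 * log10(4.1964)
    = 10 * 0.6229
    = 6.23 dB

6.23 dB


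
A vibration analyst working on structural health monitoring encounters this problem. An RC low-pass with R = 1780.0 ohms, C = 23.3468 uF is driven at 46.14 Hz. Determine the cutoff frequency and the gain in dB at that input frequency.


Step 1 — cutoff frequency:
fc = 1 / (2*pi*R*C)
C = 23.3468 uF = 2.33468e-05 F
fc = 1 / (2*pi*1780.0*2.33468e-05)
   = 3.82977 Hz

Step 2 — magnitude at f = 46.14 Hz:
|H(f)| = 1 / sqrt(1 + (f/fc)^2)
f/fc = 46.14 / 3.82977 = 12.047721
|H| = 1 / sqrt(1 + 145.147581) = 0.0827188
|H|_dB = 20*log10(0.0827188) = -21.65 dB

fc = 3.82977 Hz; |H(46.14 Hz)| = -21.65 dB


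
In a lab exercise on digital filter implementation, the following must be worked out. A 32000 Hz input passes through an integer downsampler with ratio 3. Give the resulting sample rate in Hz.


Decimation reduces the sample rate:
fs_out = fs_in / M
       = 32000 / 3
       = 10666.6667 Hz

10666.6667 Hz


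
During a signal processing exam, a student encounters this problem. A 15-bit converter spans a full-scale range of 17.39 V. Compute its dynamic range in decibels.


Dynamic range from full-scale to LSB:
V_min = V_max / 2^bits = 17.39 / 2^15
DR = 20 * log10(V_max / V_min)
   = 20 * log10(2^15)
   = 20 * 15 * log10(2)
   = 90.31 dB

90.31 dB


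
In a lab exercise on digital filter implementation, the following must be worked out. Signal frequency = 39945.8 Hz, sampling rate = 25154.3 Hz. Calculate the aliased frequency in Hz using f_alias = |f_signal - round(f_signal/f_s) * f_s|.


Compute the nearest integer multiple of fs to the signal:
n = round(39945.8 / 25154.3) = 2
f_alias = |39945.8 - 2 * 25154.3|
        = |39945.8 - 50308.6|
        = 10362.8 Hz

10362.8


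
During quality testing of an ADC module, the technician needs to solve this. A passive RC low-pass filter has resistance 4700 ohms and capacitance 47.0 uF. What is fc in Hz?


Cutoff frequency of a first-order RC filter:
fc = 1 / (2 * pi * R * C)
C = 47.0 uF = 4.7e-05 F
fc = 1 / (2 * pi * 4700 * 4.7e-05)
   = 1 / 1.387955634356
   = 0.720484 Hz

0.720484 Hz


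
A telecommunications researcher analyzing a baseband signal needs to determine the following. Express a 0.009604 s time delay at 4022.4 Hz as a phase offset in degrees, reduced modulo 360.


Phase shift from frequency and time delay:
phi = 360 * f * t_delay
    = 360 * 4022.4 * 0.009604
    = 13907.21 degrees
    mod 360 = 227.21 degrees

227.21 degrees


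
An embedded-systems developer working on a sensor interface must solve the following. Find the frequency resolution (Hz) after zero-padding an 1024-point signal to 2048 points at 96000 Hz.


Frequency resolution after zero-padding:
N_padded = 1024 * 2 = 2048
df = fs / N_padded
   = 96000 / 2048
   = 46.875 Hz

46.875 Hz


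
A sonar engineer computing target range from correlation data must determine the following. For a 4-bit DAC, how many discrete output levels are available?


Number of quantization levels = 2^N
= 2^4
= 16

16


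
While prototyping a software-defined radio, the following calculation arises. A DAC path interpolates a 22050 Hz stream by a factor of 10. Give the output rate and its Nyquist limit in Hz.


Step 1 — output sample rate after interpolation by L:
fs_out = L * fs_in = 10 * 22050 = 220500 Hz

Step 2 — Nyquist frequency of the output stream:
f_Nyq = fs_out / 2 = 220500 / 2 = 110250.0 Hz

fs_out = 220500 Hz; f_Nyquist = 110250.0 Hz


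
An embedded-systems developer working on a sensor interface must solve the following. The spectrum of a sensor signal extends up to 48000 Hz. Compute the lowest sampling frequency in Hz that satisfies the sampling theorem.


The Nyquist rate is twice the maximum frequency component.
fs_min = 2 * fmax
      = 2 * 48000
      = 96000 Hz

96000


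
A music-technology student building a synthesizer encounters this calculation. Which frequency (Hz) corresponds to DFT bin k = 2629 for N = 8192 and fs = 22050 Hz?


Frequency of DFT bin k:
f_k = k * fs / N
    = 2629 * 22050 / 8192
    = 57969450 / 8192
    = 7076.349 Hz

7076.349 Hz


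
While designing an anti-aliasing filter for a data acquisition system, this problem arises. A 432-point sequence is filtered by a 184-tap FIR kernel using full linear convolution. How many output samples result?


Linear convolution output length:
L = N + M - 1
  = 432 + 184 - 1
  = 615 samples

615


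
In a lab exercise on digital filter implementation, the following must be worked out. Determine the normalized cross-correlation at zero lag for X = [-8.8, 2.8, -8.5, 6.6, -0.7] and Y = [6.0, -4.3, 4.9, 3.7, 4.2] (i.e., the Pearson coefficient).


Pearson correlation coefficient (population):
r = cov(X,Y) / (std(X) * std(Y))
Mean X = -1.72, Mean Y = 2.9
Cov(X,Y) = -12.014
Std(X) = 6.112086, Std(Y) = 3.681847
r = -0.5339

-0.5339


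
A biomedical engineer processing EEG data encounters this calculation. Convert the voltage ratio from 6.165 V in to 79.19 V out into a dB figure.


Voltage gain in dB:
G = 20 * log10(Vout / Vin)
  = 20 * log10(79.19 / 6.165)
  = 20 * log10(12.845093)
  = 20 * 1.108737
  = 22.17 dB

22.17 dB


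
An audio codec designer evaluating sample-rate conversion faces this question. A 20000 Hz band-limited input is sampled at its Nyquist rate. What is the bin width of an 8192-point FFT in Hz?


Step 1 — Nyquist sampling rate:
fs = 2 * fmax = 2 * 20000 = 40000 Hz

Step 2 — DFT bin spacing:
df = fs / N = 40000 / 8192 = 4.8828 Hz

4.8828 Hz


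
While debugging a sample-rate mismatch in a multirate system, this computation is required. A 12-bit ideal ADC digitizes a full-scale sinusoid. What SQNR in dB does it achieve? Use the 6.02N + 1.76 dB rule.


Theoretical SNR for a full-scale sinusoid:
SNR = 6.02 * N + 1.76
    = 6.02 * 12 + 1.76
    = 72.24 + 1.76
    = 74.0 dB

74.0 dB


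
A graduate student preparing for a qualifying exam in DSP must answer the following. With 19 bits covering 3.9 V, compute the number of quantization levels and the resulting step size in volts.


Step 1 — number of quantization levels:
L = 2^N = 2^19 = 524288

Step 2 — LSB step size:
delta = Vfs / L
      = 3.9 / 524288
      = 7.44e-06 V

Levels = 524288; step size = 7.44e-06 V


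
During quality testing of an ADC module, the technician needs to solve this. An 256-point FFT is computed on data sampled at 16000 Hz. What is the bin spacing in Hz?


DFT frequency resolution:
df = fs / N
   = 16000 / 256
   = 62.5 Hz

62.5 Hz
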